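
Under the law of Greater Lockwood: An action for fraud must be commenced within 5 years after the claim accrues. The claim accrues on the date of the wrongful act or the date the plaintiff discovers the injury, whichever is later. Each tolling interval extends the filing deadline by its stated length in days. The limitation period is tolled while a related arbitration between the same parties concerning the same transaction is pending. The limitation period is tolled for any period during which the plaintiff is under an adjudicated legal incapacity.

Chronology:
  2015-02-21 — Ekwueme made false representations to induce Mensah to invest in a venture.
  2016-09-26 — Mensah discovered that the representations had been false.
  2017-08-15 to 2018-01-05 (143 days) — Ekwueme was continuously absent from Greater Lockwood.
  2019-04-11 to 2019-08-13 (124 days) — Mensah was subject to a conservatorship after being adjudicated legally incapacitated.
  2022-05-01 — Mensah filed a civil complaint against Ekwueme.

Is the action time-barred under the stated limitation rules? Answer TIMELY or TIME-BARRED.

Taking the later of the act (2015-02-21) and discovery (2016-09-26), the claim accrued on 2016-09-26.
5 years from 2016-09-26 is 2021-09-26.
The plaintiff's legal incapacity from 2019-04-11 to 2019-08-13 tolled the period for 124 days, extending the deadline to 2022-01-28.
The defendant's absence from the jurisdiction from 2017-08-15 to 2018-01-05 does not toll the period, because no stated rule makes the defendant's absence a tolling event.
Filing on 2022-05-01 missed the 2022-01-28 deadline — the action is time-barred.

TIME-BARRED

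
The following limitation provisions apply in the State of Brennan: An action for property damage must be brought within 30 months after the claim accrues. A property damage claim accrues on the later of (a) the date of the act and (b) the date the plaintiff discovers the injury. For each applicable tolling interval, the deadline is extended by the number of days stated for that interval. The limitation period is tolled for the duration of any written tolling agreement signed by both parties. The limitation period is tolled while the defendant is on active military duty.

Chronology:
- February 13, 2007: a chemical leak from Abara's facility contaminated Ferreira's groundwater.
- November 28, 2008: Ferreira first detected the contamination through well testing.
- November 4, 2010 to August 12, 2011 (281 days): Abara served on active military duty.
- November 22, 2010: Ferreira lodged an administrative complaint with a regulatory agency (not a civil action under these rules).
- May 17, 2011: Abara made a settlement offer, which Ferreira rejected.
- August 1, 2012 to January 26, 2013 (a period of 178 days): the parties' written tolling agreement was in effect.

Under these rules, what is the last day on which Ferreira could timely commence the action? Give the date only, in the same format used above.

March 4, 2012

Because discovery on November 28, 2008 post-dates the February 13, 2007 act, accrual under the later-of rule falls on November 28, 2008.
The untolled deadline — 30 months after November 28, 2008 — is May 28, 2011.
The defendant's active military service from November 4, 2010 to August 12, 2011 tolled the period for 281 days, extending the deadline to March 4, 2012.
The written tolling agreement starting August 1, 2012 came too late — the period had run on March 4, 2012 — and so does not extend the deadline.
Nothing else in the chronology tolls or restarts the period.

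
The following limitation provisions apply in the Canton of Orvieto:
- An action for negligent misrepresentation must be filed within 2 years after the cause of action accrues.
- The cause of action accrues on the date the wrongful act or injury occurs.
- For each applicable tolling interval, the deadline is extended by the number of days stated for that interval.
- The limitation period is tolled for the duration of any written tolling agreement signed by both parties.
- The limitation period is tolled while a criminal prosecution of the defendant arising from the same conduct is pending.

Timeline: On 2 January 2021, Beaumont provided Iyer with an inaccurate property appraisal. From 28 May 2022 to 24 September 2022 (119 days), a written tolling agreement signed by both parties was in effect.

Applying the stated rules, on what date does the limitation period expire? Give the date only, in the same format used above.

1 May 2023

The cause of action accrued on 2 January 2021, the date of the act.
The untolled deadline — 2 years after 2 January 2021 — is 2 January 2023.
The period was tolled for 119 days by the written tolling agreement (28 May 2022 to 24 September 2022), pushing the deadline to 1 May 2023.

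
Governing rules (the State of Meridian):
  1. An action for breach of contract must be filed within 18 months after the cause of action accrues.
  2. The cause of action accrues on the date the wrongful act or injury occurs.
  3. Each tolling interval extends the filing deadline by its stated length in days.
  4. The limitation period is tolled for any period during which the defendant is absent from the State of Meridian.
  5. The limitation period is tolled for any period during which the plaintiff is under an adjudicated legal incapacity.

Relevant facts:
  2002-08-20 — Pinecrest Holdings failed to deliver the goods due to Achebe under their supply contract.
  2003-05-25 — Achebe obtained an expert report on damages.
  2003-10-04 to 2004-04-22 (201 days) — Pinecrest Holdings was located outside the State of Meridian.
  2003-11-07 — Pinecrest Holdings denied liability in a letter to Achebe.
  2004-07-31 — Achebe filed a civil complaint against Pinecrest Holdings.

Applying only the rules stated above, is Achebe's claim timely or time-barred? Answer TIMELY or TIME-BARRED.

TIMELY

The limitation period began to run on 2002-08-20.
The untolled deadline — 18 months after 2002-08-20 — is 2004-02-20.
The period was tolled for 201 days by the defendant's absence from the jurisdiction (2003-10-04 to 2004-04-22), pushing the deadline to 2004-09-08.
The other events in the timeline have no effect on the limitation period under the stated rules.
Filing on 2004-07-31 beat the 2004-09-08 deadline — the action is timely.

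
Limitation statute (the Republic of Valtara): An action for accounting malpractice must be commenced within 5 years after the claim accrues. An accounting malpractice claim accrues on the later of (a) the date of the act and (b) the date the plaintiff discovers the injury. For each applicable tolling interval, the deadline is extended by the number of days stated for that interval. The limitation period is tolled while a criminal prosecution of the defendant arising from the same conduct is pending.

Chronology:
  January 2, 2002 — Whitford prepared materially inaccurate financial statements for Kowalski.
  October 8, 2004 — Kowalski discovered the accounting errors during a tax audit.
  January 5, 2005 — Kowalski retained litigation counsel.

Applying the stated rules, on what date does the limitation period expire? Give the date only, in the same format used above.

October 8, 2009

Because discovery on October 8, 2004 post-dates the January 2, 2002 act, accrual under the later-of rule falls on October 8, 2004.
The untolled deadline — 5 years after October 8, 2004 — is October 8, 2009.
The other events in the timeline have no effect on the limitation period under the stated rules.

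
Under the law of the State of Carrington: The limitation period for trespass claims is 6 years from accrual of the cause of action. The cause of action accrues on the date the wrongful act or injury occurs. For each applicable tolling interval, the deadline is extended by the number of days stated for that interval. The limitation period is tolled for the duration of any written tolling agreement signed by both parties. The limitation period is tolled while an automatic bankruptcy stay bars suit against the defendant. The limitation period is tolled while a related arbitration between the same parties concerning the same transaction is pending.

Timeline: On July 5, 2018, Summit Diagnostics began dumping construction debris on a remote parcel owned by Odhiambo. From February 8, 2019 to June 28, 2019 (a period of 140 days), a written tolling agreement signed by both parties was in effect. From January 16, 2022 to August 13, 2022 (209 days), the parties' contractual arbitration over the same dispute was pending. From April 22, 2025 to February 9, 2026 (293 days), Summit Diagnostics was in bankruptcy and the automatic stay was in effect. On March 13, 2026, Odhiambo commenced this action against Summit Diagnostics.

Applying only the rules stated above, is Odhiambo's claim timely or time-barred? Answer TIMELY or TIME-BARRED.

TIMELY

The limitation period began to run on July 5, 2018.
Adding the 6 years base period to July 5, 2018 gives a deadline of July 5, 2024, before any tolling.
Because the written tolling agreement ran from February 8, 2019 to June 28, 2019, the deadline is extended by 140 days to November 22, 2024.
Because the pending related arbitration ran from January 16, 2022 to August 13, 2022, the deadline is extended by 209 days to June 19, 2025.
The automatic bankruptcy stay from April 22, 2025 to February 9, 2026 tolled the period for 293 days, extending the deadline to April 8, 2026.
Filing on March 13, 2026 beat the April 8, 2026 deadline — the action is timely.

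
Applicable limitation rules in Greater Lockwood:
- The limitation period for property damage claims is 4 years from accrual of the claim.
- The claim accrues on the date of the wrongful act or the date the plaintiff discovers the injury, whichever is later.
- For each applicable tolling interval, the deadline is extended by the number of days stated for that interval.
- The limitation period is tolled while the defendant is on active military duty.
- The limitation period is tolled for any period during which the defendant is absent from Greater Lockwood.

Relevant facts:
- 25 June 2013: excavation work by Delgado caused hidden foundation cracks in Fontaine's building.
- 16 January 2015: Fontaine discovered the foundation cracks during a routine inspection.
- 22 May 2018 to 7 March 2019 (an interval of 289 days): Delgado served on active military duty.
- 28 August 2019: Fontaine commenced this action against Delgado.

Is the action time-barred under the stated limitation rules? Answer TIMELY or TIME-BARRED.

TIMELY

Because discovery on 16 January 2015 post-dates the 25 June 2013 act, accrual under the later-of rule falls on 16 January 2015.
4 years from 16 January 2015 is 16 January 2019.
The defendant's active military service from 22 May 2018 to 7 March 2019 tolled the period for 289 days, extending the deadline to 1 November 2019.
Filing on 28 August 2019 beat the 1 November 2019 deadline — the action is timely.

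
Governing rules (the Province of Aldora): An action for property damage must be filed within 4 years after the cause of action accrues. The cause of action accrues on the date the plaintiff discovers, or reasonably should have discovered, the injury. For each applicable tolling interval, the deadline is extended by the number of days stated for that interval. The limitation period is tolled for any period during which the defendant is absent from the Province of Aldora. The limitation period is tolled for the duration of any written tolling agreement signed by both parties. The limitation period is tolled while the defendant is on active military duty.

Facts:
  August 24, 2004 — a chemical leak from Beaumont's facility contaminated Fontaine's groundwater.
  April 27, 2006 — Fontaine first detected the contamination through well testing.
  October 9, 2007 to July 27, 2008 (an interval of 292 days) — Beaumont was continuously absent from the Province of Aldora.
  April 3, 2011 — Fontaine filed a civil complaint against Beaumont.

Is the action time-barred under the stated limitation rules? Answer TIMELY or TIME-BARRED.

The claim did not accrue until Fontaine discovered the injury on April 27, 2006; the August 24, 2004 act date does not start the clock under the stated rule.
Adding the 4 years base period to April 27, 2006 gives a deadline of April 27, 2010, before any tolling.
The period was tolled for 292 days by the defendant's absence from the jurisdiction (October 9, 2007 to July 27, 2008), pushing the deadline to February 13, 2011.
The April 3, 2011 filing falls after the February 13, 2011 deadline; the claim is time-barred.

TIME-BARRED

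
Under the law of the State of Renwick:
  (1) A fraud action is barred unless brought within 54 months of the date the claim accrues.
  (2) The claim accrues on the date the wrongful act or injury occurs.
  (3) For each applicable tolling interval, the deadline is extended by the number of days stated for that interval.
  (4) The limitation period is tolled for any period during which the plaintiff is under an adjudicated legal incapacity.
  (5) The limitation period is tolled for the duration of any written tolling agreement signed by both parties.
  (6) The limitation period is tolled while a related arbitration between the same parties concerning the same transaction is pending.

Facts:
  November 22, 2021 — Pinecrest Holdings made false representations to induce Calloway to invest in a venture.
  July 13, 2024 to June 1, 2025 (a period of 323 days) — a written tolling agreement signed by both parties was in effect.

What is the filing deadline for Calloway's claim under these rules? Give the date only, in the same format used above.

April 10, 2027

The claim accrued on November 22, 2021, the date of the act.
Adding the 54 months base period to November 22, 2021 gives a deadline of May 22, 2026, before any tolling.
The period was tolled for 323 days by the written tolling agreement (July 13, 2024 to June 1, 2025), pushing the deadline to April 10, 2027.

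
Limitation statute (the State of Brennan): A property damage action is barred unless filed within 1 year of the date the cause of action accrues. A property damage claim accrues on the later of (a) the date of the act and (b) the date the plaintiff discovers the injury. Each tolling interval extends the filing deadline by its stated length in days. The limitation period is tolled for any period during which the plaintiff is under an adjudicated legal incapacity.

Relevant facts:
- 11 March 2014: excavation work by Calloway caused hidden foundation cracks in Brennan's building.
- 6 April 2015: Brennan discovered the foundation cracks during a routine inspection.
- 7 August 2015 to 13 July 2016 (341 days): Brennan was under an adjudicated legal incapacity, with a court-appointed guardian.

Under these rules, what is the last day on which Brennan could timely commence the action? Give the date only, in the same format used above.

Taking the later of the act (11 March 2014) and discovery (6 April 2015), the claim accrued on 6 April 2015.
The untolled deadline — 1 year after 6 April 2015 — is 6 April 2016.
Because the plaintiff's legal incapacity ran from 7 August 2015 to 13 July 2016, the deadline is extended by 341 days to 13 March 2017.

13 March 2017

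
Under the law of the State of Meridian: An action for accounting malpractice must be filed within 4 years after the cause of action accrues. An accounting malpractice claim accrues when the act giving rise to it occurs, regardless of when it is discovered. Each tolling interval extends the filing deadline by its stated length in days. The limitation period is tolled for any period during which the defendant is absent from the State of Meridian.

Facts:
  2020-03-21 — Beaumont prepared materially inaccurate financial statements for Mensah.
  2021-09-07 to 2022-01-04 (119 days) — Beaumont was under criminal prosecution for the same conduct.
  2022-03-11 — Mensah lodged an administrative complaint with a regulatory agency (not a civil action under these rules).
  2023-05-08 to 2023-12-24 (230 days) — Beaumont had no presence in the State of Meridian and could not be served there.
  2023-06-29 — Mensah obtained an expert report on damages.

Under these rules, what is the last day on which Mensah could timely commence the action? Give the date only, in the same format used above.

2024-11-06

The claim accrued on 2020-03-21, when the wrongful act occurred.
4 years from 2020-03-21 is 2024-03-21.
Because the defendant's absence from the jurisdiction ran from 2023-05-08 to 2023-12-24, the deadline is extended by 230 days to 2024-11-06.
Although a criminal prosecution ran from 2021-09-07 to 2022-01-04, the stated rules do not make that a tolling event, so it is disregarded.
The other events in the timeline have no effect on the limitation period under the stated rules.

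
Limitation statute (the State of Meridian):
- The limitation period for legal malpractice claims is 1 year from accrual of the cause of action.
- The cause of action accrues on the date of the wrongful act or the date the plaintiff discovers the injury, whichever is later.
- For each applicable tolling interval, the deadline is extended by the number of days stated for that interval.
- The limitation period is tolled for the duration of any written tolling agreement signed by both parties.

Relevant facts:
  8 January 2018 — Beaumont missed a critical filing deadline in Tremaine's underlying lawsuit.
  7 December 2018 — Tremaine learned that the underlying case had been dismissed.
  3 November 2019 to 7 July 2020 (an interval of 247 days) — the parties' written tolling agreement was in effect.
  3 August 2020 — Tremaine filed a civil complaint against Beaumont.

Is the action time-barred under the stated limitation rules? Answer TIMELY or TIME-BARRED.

TIMELY

Taking the later of the act (8 January 2018) and discovery (7 December 2018), the claim accrued on 7 December 2018.
Adding the 1 year base period to 7 December 2018 gives a deadline of 7 December 2019, before any tolling.
The period was tolled for 247 days by the written tolling agreement (3 November 2019 to 7 July 2020), pushing the deadline to 10 August 2020.
The 3 August 2020 filing precedes the 10 August 2020 deadline; the claim is timely.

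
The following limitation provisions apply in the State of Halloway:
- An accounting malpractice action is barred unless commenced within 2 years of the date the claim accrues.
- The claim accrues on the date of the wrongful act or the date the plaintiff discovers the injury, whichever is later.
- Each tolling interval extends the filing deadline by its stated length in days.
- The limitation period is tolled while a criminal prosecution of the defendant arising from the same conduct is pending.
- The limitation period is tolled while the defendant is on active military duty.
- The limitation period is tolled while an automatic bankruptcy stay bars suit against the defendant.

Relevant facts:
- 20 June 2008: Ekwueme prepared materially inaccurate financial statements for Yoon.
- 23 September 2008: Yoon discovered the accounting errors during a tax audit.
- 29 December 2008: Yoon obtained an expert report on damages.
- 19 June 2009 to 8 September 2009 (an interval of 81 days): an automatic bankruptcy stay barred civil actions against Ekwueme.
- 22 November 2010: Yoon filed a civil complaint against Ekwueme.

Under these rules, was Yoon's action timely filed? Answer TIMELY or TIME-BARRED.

TIMELY

Because discovery on 23 September 2008 post-dates the 20 June 2008 act, accrual under the later-of rule falls on 23 September 2008.
2 years from 23 September 2008 is 23 September 2010.
The automatic bankruptcy stay from 19 June 2009 to 8 September 2009 tolled the period for 81 days, extending the deadline to 13 December 2010.
Nothing else in the chronology tolls or restarts the period.
Yoon filed on 22 November 2010, before the 13 December 2010 deadline, so the action is timely.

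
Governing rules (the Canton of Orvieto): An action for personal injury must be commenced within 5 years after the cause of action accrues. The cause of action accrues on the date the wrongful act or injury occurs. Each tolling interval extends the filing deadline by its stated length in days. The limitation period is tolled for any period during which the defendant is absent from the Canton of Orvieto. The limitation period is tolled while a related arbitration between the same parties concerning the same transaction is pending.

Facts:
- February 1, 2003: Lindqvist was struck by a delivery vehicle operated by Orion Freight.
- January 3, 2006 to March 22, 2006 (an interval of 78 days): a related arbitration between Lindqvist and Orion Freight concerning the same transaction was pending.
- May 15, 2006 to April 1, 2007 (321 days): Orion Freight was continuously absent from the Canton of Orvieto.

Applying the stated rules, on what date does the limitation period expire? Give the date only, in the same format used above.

March 6, 2009

The limitation period began to run on February 1, 2003.
Adding the 5 years base period to February 1, 2003 gives a deadline of February 1, 2008, before any tolling.
Because the pending related arbitration ran from January 3, 2006 to March 22, 2006, the deadline is extended by 78 days to April 19, 2008.
Because the defendant's absence from the jurisdiction ran from May 15, 2006 to April 1, 2007, the deadline is extended by 321 days to March 6, 2009.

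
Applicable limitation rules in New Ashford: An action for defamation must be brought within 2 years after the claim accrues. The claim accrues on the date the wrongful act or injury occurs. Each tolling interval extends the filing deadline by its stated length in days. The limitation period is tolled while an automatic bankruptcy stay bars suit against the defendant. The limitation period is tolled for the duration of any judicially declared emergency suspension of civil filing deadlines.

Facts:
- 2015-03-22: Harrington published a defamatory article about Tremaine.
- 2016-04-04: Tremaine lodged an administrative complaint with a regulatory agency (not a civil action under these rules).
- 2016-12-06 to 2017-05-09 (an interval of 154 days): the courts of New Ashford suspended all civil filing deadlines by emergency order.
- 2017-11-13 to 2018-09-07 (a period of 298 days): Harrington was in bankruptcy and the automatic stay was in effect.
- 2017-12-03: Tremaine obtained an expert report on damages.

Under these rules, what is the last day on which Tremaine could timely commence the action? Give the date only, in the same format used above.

2017-08-23

The claim accrued on 2015-03-22, when the wrongful act occurred.
The untolled deadline — 2 years after 2015-03-22 — is 2017-03-22.
The emergency suspension of filing deadlines from 2016-12-06 to 2017-05-09 tolled the period for 154 days, extending the deadline to 2017-08-23.
The automatic bankruptcy stay starting 2017-11-13 came too late — the period had run on 2017-08-23 — and so does not extend the deadline.
The other events in the timeline have no effect on the limitation period under the stated rules.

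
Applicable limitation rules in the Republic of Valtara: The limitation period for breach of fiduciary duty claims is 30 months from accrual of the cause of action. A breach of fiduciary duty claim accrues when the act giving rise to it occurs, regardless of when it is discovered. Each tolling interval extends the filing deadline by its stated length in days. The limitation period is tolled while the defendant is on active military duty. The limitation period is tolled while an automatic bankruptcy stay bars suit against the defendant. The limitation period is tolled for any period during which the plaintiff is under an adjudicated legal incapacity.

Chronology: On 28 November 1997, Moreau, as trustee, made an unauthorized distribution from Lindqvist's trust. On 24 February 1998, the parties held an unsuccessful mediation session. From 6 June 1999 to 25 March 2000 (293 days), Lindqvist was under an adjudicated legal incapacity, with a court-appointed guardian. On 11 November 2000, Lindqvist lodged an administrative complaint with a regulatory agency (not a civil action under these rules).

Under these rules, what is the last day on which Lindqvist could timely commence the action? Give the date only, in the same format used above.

The limitation period began to run on 28 November 1997.
30 months from 28 November 1997 is 28 May 2000.
Because the plaintiff's legal incapacity ran from 6 June 1999 to 25 March 2000, the deadline is extended by 293 days to 17 March 2001.
Nothing else in the chronology tolls or restarts the period.

17 March 2001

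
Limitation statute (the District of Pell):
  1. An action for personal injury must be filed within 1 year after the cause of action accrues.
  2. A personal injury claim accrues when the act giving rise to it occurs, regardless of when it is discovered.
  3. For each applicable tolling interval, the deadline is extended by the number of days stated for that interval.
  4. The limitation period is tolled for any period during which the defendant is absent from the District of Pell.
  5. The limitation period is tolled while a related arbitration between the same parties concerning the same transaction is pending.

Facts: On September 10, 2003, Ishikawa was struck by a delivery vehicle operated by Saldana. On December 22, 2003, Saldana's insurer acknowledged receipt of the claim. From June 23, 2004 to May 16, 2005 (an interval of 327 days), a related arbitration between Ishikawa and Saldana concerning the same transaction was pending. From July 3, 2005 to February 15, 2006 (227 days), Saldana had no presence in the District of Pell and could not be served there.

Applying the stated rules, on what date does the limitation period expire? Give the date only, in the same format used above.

March 18, 2006

The cause of action accrued on September 10, 2003, the date of the act.
Adding the 1 year base period to September 10, 2003 gives a deadline of September 10, 2004, before any tolling.
Because the pending related arbitration ran from June 23, 2004 to May 16, 2005, the deadline is extended by 327 days to August 3, 2005.
The defendant's absence from the jurisdiction from July 3, 2005 to February 15, 2006 tolled the period for 227 days, extending the deadline to March 18, 2006.
Nothing else in the chronology tolls or restarts the period.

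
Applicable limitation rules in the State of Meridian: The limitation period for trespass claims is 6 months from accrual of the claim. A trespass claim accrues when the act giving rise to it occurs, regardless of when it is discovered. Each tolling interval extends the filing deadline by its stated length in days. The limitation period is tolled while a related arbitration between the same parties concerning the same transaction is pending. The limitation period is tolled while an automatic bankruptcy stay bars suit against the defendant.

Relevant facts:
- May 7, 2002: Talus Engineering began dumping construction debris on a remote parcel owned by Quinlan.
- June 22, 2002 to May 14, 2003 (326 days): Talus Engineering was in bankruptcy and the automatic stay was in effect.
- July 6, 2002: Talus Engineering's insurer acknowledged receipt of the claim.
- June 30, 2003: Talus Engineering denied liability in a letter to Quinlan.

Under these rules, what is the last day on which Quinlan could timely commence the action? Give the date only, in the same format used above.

September 29, 2003

The limitation period began to run on May 7, 2002.
6 months from May 7, 2002 is November 7, 2002.
Because the automatic bankruptcy stay ran from June 22, 2002 to May 14, 2003, the deadline is extended by 326 days to September 29, 2003.
None of the other events listed affects the running of the period under the stated rules.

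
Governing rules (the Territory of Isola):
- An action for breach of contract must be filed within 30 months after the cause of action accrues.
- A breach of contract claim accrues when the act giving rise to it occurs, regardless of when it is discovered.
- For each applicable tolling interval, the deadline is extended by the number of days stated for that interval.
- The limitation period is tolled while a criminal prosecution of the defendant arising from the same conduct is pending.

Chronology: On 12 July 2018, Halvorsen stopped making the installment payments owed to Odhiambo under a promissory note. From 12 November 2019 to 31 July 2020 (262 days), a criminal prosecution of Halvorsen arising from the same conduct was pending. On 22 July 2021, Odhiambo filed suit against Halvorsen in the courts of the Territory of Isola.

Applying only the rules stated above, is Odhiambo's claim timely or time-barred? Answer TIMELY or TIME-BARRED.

TIMELY

The limitation period began to run on 12 July 2018.
Adding the 30 months base period to 12 July 2018 gives a deadline of 12 January 2021, before any tolling.
The period was tolled for 262 days by the pending criminal prosecution (12 November 2019 to 31 July 2020), pushing the deadline to 1 October 2021.
Odhiambo filed on 22 July 2021, before the 1 October 2021 deadline, so the action is timely.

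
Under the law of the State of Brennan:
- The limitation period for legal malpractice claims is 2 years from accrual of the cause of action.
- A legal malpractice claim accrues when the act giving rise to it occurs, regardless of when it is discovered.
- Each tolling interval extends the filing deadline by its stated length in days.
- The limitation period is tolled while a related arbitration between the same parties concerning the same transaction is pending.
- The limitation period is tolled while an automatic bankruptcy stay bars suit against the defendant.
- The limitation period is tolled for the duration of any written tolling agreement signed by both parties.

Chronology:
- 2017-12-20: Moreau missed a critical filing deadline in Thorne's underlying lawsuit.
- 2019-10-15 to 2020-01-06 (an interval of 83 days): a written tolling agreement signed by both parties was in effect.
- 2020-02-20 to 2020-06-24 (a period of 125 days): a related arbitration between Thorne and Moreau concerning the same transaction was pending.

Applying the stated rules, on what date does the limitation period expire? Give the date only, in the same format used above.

2020-07-15

The claim accrued on 2017-12-20, when the wrongful act occurred.
The untolled deadline — 2 years after 2017-12-20 — is 2019-12-20.
The period was tolled for 83 days by the written tolling agreement (2019-10-15 to 2020-01-06), pushing the deadline to 2020-03-12.
The period was tolled for 125 days by the pending related arbitration (2020-02-20 to 2020-06-24), pushing the deadline to 2020-07-15.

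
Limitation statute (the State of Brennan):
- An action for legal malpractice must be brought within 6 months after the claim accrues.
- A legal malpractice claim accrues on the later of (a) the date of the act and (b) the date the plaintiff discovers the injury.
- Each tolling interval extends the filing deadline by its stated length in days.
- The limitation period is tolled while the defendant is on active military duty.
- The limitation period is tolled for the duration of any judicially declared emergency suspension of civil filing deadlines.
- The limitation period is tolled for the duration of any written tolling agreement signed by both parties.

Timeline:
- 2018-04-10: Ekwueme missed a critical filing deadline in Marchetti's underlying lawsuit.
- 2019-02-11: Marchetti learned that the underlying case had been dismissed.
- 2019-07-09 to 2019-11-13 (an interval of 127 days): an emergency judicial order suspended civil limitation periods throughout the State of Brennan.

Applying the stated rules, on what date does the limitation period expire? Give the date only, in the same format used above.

The claim accrued on 2019-02-11 — the later of the 2018-04-10 act and the 2019-02-11 discovery.
6 months from 2019-02-11 is 2019-08-11.
The period was tolled for 127 days by the emergency suspension of filing deadlines (2019-07-09 to 2019-11-13), pushing the deadline to 2019-12-16.

2019-12-16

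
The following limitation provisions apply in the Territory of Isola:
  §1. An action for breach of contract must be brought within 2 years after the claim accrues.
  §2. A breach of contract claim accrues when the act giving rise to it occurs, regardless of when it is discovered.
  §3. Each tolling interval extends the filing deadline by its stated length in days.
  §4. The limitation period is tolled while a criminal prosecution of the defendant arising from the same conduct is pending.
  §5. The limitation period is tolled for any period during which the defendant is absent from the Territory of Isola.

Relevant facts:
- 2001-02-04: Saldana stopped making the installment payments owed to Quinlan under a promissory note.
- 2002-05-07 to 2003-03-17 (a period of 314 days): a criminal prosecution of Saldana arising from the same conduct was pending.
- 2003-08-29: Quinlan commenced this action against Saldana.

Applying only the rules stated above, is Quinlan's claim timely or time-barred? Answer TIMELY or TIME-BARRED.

The claim accrued on 2001-02-04, when the wrongful act occurred.
Adding the 2 years base period to 2001-02-04 gives a deadline of 2003-02-04, before any tolling.
The period was tolled for 314 days by the pending criminal prosecution (2002-05-07 to 2003-03-17), pushing the deadline to 2003-12-15.
Filing on 2003-08-29 beat the 2003-12-15 deadline — the action is timely.

TIMELY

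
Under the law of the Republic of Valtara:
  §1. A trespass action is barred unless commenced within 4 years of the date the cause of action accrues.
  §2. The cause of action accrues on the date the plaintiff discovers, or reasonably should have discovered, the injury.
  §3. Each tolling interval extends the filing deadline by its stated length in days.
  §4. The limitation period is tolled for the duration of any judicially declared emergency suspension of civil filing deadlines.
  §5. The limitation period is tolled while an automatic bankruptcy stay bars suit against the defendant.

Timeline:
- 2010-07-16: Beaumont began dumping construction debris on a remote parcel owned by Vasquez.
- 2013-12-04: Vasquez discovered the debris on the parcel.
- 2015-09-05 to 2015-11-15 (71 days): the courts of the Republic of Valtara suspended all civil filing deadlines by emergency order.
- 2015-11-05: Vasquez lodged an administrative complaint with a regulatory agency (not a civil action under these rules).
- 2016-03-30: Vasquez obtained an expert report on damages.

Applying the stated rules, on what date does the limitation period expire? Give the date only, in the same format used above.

The claim did not accrue until Vasquez discovered the injury on 2013-12-04; the 2010-07-16 act date does not start the clock under the stated rule.
Adding the 4 years base period to 2013-12-04 gives a deadline of 2017-12-04, before any tolling.
The emergency suspension of filing deadlines from 2015-09-05 to 2015-11-15 tolled the period for 71 days, extending the deadline to 2018-02-13.
Nothing else in the chronology tolls or restarts the period.

2018-02-13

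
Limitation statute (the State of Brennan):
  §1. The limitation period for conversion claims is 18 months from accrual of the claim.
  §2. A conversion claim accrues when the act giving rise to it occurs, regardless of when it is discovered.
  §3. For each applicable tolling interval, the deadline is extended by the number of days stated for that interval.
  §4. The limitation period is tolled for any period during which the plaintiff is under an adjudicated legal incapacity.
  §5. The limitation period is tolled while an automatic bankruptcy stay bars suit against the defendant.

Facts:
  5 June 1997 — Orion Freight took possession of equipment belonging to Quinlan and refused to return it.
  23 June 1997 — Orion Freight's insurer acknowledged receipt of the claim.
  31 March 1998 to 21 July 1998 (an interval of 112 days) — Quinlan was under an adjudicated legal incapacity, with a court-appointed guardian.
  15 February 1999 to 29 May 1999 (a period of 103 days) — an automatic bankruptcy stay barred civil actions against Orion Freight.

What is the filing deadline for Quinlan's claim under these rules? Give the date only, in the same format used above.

8 July 1999

The limitation period began to run on 5 June 1997.
Adding the 18 months base period to 5 June 1997 gives a deadline of 5 December 1998, before any tolling.
Because the plaintiff's legal incapacity ran from 31 March 1998 to 21 July 1998, the deadline is extended by 112 days to 27 March 1999.
The period was tolled for 103 days by the automatic bankruptcy stay (15 February 1999 to 29 May 1999), pushing the deadline to 8 July 1999.
The other events in the timeline have no effect on the limitation period under the stated rules.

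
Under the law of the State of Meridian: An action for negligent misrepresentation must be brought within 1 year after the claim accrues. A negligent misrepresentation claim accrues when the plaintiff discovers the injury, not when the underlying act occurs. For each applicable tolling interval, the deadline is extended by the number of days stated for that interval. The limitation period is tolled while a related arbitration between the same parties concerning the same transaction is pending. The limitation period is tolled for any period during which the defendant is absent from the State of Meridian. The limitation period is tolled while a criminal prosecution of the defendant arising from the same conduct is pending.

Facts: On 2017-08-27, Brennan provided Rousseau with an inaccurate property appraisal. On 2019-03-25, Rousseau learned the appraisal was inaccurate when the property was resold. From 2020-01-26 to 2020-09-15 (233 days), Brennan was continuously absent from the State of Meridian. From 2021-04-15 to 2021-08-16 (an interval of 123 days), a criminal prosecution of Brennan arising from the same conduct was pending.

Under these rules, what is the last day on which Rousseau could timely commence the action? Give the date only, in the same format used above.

2020-11-13

Accrual is tied to discovery, so the period began on 2019-03-25 rather than on 2017-08-27 when the act occurred.
1 year from 2019-03-25 is 2020-03-25.
The defendant's absence from the jurisdiction from 2020-01-26 to 2020-09-15 tolled the period for 233 days, extending the deadline to 2020-11-13.
By the time the pending criminal prosecution began on 2021-04-15, the limitation period had already expired on 2020-11-13; that interval cannot revive it.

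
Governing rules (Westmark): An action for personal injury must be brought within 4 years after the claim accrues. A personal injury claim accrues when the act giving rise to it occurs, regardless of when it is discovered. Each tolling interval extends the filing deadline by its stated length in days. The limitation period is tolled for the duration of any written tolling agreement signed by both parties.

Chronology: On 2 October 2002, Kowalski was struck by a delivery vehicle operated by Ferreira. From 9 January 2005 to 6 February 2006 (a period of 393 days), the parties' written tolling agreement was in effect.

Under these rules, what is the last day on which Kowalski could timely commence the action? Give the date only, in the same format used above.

The claim accrued on 2 October 2002, when the wrongful act occurred.
The untolled deadline — 4 years after 2 October 2002 — is 2 October 2006.
Because the written tolling agreement ran from 9 January 2005 to 6 February 2006, the deadline is extended by 393 days to 30 October 2007.

30 October 2007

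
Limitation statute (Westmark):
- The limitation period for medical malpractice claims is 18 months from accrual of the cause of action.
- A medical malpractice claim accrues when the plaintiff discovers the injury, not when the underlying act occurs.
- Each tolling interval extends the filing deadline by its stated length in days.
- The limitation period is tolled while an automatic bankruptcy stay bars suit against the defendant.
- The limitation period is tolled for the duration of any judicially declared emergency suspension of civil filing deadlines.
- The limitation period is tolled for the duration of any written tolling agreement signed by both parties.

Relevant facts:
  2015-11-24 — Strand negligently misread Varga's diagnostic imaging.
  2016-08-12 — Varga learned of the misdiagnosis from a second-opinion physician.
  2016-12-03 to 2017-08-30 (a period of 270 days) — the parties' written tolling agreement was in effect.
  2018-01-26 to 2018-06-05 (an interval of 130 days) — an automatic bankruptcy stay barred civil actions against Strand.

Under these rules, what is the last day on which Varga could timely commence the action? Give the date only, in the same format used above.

2019-03-19

The claim did not accrue until Varga discovered the injury on 2016-08-12; the 2015-11-24 act date does not start the clock under the stated rule.
The untolled deadline — 18 months after 2016-08-12 — is 2018-02-12.
The written tolling agreement from 2016-12-03 to 2017-08-30 tolled the period for 270 days, extending the deadline to 2018-11-09.
Because the automatic bankruptcy stay ran from 2018-01-26 to 2018-06-05, the deadline is extended by 130 days to 2019-03-19.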